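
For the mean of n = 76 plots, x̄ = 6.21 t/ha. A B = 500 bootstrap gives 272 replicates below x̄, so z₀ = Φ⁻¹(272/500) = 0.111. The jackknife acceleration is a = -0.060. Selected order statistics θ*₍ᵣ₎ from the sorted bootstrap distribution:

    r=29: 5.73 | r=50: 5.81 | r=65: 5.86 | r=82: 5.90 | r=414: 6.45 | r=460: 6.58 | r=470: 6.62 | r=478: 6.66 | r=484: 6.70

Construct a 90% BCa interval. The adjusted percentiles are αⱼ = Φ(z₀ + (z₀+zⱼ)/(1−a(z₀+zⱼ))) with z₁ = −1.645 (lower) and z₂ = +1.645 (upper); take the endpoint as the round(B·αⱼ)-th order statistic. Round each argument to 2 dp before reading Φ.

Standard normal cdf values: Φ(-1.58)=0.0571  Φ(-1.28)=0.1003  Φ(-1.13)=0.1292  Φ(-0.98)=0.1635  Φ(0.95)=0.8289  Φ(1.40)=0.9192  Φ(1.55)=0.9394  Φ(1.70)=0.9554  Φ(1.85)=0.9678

Lower: z₀ + z₁ = 0.111 + (-1.645) = -1.534; 1 − a(z₀+z₁) = 1 − (-0.060)(-1.534) = 0.9080; argument = 0.111 + (-1.534)/0.9080 = -1.5785 → -1.58.
α₁ = Φ(-1.58) = 0.0571; rank = round(500 × 0.0571) = 29; θ*₍29₎ = 5.73.
Upper: z₀ + z₂ = 1.756; 1 − a(z₀+z₂) = 1.1054; argument = 1.6996 → 1.70; α₂ = 0.9554; rank = 478; θ*₍478₎ = 6.66.

(5.73, 6.66)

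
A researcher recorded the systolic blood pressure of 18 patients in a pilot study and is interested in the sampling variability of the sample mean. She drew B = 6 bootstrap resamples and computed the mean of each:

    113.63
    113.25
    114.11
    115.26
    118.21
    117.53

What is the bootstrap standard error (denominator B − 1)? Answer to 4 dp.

SE* = 2.0902

Bootstrap SE is the standard deviation of the 6 replicate means.
Mean of replicates: (113.63 + 113.25 + 114.11 + 115.26 + 118.21 + 117.53) / 6 = 691.99000 / 6 = 115.33167
Sum of squared deviations: (−1.70167)² + (−2.08167)² + (−1.22167)² + (−0.07167)² + (+2.87833)² + (+2.19833)² = 21.84408
Variance = 21.84408 / 5 = 4.36882
SE* = √4.36882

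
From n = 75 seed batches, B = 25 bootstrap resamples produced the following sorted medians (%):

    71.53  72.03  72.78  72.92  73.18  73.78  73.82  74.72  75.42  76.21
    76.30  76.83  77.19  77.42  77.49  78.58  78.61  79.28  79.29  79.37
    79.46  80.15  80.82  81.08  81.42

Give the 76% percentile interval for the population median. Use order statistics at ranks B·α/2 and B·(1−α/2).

α = 0.24; lower rank = 25 × 0.120 = 3; upper rank = 25 × 0.880 = 22.
The 3rd smallest replicate is 72.78; the 22nd is 80.15.

(72.78, 80.15)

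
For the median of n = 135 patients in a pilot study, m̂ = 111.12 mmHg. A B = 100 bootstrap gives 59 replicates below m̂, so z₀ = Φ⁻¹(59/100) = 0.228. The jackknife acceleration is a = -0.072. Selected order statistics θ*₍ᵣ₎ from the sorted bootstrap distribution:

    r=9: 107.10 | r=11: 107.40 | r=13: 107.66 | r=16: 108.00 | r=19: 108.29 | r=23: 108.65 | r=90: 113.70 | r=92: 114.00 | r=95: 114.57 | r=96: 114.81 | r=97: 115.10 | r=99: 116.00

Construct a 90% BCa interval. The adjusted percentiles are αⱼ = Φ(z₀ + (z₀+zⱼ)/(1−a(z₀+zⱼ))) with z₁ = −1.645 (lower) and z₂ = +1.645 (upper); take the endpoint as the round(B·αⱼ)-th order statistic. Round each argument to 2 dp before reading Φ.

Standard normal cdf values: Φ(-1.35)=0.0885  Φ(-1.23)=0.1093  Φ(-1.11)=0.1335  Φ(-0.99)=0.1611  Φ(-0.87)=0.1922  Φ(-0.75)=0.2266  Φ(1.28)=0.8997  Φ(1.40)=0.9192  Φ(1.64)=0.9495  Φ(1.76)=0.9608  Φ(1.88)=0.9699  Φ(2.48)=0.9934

(107.10, 115.10)

Lower: z₀ + z₁ = 0.228 + (-1.645) = -1.417; 1 − a(z₀+z₁) = 1 − (-0.072)(-1.417) = 0.8980; argument = 0.228 + (-1.417)/0.8980 = -1.3500 → -1.35.
α₁ = Φ(-1.35) = 0.0885; rank = round(100 × 0.0885) = 9; θ*₍9₎ = 107.10.
Upper: z₀ + z₂ = 1.873; 1 − a(z₀+z₂) = 1.1349; argument = 1.8784 → 1.88; α₂ = 0.9699; rank = 97; θ*₍97₎ = 115.10.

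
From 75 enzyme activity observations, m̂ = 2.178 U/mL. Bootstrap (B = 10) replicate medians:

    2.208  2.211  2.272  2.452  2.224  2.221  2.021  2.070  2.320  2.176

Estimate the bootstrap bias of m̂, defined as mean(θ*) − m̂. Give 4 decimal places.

bias = +0.0395

mean(θ*) = (2.208 + 2.211 + 2.272 + 2.452 + 2.224 + 2.221 + 2.021 + 2.070 + 2.320 + 2.176) / 10 = 2.21750
bias = 2.21750 − 2.178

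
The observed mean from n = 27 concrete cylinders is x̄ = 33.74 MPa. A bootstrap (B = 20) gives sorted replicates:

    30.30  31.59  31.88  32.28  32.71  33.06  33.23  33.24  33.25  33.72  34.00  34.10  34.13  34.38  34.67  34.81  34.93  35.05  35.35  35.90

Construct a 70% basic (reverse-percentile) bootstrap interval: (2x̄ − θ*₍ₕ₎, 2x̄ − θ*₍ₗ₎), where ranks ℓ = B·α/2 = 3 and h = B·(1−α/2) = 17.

Percentile endpoints at ranks 3 and 17: θ*₍3₎ = 31.88, θ*₍17₎ = 34.93.
Basic interval reflects these around x̄:
  lower = 2 × 33.74 − 34.93 = 32.55
  upper = 2 × 33.74 − 31.88 = 35.60

(32.55, 35.60)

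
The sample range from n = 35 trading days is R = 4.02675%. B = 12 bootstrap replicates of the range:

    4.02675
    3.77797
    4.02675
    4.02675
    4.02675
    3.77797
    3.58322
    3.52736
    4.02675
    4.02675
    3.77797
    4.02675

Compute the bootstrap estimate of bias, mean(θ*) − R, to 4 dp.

mean(θ*) = (4.02675 + 3.77797 + 4.02675 + 4.02675 + 4.02675 + 3.77797 + 3.58322 + 3.52736 + 4.02675 + 4.02675 + 3.77797 + 4.02675) / 12 = 3.88598
bias = 3.88598 − 4.02675

bias = −0.1408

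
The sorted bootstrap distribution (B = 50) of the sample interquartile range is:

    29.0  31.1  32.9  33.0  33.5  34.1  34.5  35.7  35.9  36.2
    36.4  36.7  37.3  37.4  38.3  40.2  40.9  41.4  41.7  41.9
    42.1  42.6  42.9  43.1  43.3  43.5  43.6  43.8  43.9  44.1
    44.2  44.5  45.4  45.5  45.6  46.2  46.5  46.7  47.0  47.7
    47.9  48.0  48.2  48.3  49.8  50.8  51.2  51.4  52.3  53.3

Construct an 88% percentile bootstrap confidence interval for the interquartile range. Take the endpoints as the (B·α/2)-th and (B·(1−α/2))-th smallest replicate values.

α = 0.12; lower rank = 50 × 0.060 = 3; upper rank = 50 × 0.940 = 47.
The 3rd smallest replicate is 32.9; the 47th is 51.2.

(32.9, 51.2)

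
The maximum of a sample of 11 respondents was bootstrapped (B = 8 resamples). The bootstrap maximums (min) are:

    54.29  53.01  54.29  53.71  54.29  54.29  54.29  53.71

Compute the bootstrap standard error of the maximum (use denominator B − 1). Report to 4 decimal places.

SE* = 0.4731

Bootstrap SE is the standard deviation of the 8 replicate maximums.
Mean of replicates: (54.29 + 53.01 + 54.29 + 53.71 + 54.29 + 54.29 + 54.29 + 53.71) / 8 = 431.88000 / 8 = 53.98500
Sum of squared deviations: (+0.30500)² + (−0.97500)² + (+0.30500)² + (−0.27500)² + (+0.30500)² + (+0.30500)² + (+0.30500)² + (−0.27500)² = 1.56700
Variance = 1.56700 / 7 = 0.22386
SE* = √0.22386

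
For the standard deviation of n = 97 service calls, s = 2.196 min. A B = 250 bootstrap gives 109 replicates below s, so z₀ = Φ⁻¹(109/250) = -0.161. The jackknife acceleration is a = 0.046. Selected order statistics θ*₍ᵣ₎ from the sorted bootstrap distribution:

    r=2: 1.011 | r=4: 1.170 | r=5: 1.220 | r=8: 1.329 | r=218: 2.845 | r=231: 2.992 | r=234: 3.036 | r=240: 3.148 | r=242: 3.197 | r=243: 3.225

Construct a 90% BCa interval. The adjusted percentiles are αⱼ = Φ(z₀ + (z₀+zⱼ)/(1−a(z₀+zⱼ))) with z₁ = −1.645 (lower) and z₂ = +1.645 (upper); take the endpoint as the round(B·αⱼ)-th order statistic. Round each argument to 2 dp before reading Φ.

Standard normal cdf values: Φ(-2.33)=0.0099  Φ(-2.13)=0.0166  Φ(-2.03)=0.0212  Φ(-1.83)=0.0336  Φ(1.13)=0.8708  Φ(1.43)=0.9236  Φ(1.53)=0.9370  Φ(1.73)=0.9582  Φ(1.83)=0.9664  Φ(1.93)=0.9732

(1.329, 2.992)

Lower: z₀ + z₁ = -0.161 + (-1.645) = -1.806; 1 − a(z₀+z₁) = 1 − (0.046)(-1.806) = 1.0831; argument = -0.161 + (-1.806)/1.0831 = -1.8285 → -1.83.
α₁ = Φ(-1.83) = 0.0336; rank = round(250 × 0.0336) = 8; θ*₍8₎ = 1.329.
Upper: z₀ + z₂ = 1.484; 1 − a(z₀+z₂) = 0.9317; argument = 1.4317 → 1.43; α₂ = 0.9236; rank = 231; θ*₍231₎ = 2.992.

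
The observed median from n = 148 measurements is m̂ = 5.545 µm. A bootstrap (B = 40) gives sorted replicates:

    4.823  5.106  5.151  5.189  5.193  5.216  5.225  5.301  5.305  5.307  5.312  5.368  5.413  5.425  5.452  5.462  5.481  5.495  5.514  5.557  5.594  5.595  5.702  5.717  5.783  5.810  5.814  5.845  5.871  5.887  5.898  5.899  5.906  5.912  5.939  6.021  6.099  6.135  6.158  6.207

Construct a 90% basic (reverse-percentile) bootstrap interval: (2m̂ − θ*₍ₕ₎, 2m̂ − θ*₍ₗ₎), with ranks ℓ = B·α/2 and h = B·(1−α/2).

(4.955, 5.984)

Percentile endpoints at ranks 2 and 38: θ*₍2₎ = 5.106, θ*₍38₎ = 6.135.
Basic interval reflects these around m̂:
  lower = 2 × 5.545 − 6.135 = 4.955
  upper = 2 × 5.545 − 5.106 = 5.984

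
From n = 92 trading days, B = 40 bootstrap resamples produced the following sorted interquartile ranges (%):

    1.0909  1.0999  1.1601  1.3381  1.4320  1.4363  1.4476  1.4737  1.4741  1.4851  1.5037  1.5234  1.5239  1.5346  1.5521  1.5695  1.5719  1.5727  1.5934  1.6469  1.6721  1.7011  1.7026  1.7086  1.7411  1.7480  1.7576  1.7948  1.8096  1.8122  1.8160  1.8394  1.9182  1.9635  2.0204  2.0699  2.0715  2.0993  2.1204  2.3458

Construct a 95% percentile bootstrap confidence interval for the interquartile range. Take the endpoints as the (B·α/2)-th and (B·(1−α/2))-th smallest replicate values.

(1.0909, 2.1204)

α = 0.05; lower rank = 40 × 0.025 = 1; upper rank = 40 × 0.975 = 39.
The 1st smallest replicate is 1.0909; the 39th is 2.1204.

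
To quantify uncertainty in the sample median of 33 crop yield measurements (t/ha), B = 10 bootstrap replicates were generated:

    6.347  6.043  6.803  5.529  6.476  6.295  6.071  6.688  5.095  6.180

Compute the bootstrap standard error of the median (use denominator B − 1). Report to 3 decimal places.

Bootstrap SE is the standard deviation of the 10 replicate medians.
Mean of replicates: (6.347 + 6.043 + 6.803 + 5.529 + 6.476 + 6.295 + 6.071 + 6.688 + 5.095 + 6.180) / 10 = 61.5270 / 10 = 6.1527
Sum of squared deviations: (+0.1943)² + (−0.1097)² + (+0.6503)² + (−0.6237)² + (+0.3233)² + (+0.1423)² + (−0.0817)² + (+0.5353)² + (−1.0577)² + (+0.0273)² = 2.3991
Variance = 2.3991 / 9 = 0.2666
SE* = √0.2666

SE* = 0.516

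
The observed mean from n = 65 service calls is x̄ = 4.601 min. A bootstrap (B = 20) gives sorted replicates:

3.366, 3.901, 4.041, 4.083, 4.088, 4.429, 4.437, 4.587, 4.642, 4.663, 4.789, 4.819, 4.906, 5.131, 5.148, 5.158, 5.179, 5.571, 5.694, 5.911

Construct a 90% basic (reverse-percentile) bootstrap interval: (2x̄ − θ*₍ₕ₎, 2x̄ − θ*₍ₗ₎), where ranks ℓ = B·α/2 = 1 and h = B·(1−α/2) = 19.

(3.508, 5.836)

Percentile endpoints at ranks 1 and 19: θ*₍1₎ = 3.366, θ*₍19₎ = 5.694.
Basic interval reflects these around x̄:
  lower = 2 × 4.601 − 5.694 = 3.508
  upper = 2 × 4.601 − 3.366 = 5.836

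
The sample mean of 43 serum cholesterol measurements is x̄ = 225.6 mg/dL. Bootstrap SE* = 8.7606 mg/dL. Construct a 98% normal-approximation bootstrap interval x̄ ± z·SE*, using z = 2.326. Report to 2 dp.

(205.22, 245.98)

Margin = 2.326 × 8.7606 = 20.377
Interval: 225.6 ± 20.377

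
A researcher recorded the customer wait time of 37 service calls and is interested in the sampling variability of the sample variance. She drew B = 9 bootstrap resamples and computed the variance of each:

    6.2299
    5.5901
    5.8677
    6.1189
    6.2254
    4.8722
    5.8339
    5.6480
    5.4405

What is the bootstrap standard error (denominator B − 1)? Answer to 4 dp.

Bootstrap SE is the standard deviation of the 9 replicate variances.
Mean of replicates: (6.2299 + 5.5901 + 5.8677 + 6.1189 + 6.2254 + 4.8722 + 5.8339 + 5.6480 + 5.4405) / 9 = 51.82660 / 9 = 5.75851
Sum of squared deviations: (+0.47139)² + (−0.16841)² + (+0.10919)² + (+0.36039)² + (+0.46689)² + (−0.88631)² + (+0.07539)² + (−0.11051)² + (−0.31801)² = 1.51493
Variance = 1.51493 / 8 = 0.18937
SE* = √0.18937

SE* = 0.4352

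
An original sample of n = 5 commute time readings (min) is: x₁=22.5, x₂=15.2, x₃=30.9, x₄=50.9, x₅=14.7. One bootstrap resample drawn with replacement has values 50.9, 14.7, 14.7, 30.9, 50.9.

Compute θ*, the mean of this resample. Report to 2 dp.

Mean = (50.9 + 14.7 + 14.7 + 30.9 + 50.9) / 5 = 162.10 / 5 = 32.42

θ* = 32.42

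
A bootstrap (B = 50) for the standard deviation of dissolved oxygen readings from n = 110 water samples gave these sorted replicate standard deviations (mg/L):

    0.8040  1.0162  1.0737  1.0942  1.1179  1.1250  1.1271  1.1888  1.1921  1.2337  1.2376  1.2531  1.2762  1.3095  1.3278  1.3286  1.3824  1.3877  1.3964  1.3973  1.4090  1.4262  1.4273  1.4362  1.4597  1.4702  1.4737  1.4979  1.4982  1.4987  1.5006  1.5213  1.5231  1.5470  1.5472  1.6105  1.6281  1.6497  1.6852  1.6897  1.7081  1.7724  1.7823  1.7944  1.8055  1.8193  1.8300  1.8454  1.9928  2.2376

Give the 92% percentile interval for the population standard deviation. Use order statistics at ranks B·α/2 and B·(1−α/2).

(1.0162, 1.8454)

α = 0.08; lower rank = 50 × 0.040 = 2; upper rank = 50 × 0.960 = 48.
The 2nd smallest replicate is 1.0162; the 48th is 1.8454.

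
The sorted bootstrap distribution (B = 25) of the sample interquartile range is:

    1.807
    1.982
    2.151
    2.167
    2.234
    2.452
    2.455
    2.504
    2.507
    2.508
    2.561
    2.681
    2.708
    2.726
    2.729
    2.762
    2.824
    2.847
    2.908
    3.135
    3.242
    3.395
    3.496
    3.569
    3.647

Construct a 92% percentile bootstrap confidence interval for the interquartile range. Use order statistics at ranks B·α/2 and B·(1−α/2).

α = 0.08; lower rank = 25 × 0.040 = 1; upper rank = 25 × 0.960 = 24.
The 1st smallest replicate is 1.807; the 24th is 3.569.

(1.807, 3.569)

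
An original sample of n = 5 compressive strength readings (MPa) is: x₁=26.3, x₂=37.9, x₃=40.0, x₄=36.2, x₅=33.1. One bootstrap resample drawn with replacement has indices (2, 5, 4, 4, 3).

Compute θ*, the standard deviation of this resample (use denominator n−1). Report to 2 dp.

θ* = 2.54

Resample values: 37.9, 33.1, 36.2, 36.2, 40.0.
Mean = 36.6800; sum of squared deviations = 25.7880
s² = 25.7880 / 4 = 6.4470
s = √6.4470 = 2.54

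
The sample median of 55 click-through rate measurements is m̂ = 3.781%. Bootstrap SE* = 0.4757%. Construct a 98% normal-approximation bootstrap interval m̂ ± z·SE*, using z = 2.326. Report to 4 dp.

(2.6745, 4.8875)

Margin = 2.326 × 0.4757 = 1.10648
Interval: 3.781 ± 1.10648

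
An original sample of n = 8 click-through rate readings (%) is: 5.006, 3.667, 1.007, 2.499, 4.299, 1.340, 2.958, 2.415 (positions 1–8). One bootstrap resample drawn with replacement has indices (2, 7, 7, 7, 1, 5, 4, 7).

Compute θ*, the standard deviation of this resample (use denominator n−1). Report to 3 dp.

Resample values: 3.667, 2.958, 2.958, 2.958, 5.006, 4.299, 2.499, 2.958.
Mean = 3.4129; sum of squared deviations = 5.0507
s² = 5.0507 / 7 = 0.7215
s = √0.7215 = 0.849

θ* = 0.849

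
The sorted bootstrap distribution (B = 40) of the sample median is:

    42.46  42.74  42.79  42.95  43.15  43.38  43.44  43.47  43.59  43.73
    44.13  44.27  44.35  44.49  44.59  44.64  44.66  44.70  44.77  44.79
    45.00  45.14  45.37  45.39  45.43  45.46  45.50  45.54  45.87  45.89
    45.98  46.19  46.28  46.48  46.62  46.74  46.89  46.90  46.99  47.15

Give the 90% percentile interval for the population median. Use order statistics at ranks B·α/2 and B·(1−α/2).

(42.74, 46.90)

α = 0.10; lower rank = 40 × 0.050 = 2; upper rank = 40 × 0.950 = 38.
The 2nd smallest replicate is 42.74; the 38th is 46.90.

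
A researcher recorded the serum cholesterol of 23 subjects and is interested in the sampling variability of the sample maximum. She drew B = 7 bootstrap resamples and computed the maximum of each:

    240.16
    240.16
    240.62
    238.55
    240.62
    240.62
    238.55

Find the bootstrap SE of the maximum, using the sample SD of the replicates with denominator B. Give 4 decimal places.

SE* = 0.8730

Bootstrap SE is the standard deviation of the 7 replicate maximums.
Mean of replicates: (240.16 + 240.16 + 240.62 + 238.55 + 240.62 + 240.62 + 238.55) / 7 = 1679.28000 / 7 = 239.89714
Sum of squared deviations: (+0.26286)² + (+0.26286)² + (+0.72286)² + (−1.34714)² + (+0.72286)² + (+0.72286)² + (−1.34714)² = 5.33534
Variance = 5.33534 / 7 = 0.76219
SE* = √0.76219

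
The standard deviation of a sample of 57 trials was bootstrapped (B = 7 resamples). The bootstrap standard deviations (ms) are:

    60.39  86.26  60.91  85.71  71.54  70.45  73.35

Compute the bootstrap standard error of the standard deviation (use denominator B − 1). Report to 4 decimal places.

SE* = 10.4123

Bootstrap SE is the standard deviation of the 7 replicate standard deviations.
Mean of replicates: (60.39 + 86.26 + 60.91 + 85.71 + 71.54 + 70.45 + 73.35) / 7 = 508.61000 / 7 = 72.65857
Sum of squared deviations: (−12.26857)² + (+13.60143)² + (−11.74857)² + (+13.05143)² + (−1.11857)² + (−2.20857)² + (+0.69143)² = 650.49249
Variance = 650.49249 / 6 = 108.41541
SE* = √108.41541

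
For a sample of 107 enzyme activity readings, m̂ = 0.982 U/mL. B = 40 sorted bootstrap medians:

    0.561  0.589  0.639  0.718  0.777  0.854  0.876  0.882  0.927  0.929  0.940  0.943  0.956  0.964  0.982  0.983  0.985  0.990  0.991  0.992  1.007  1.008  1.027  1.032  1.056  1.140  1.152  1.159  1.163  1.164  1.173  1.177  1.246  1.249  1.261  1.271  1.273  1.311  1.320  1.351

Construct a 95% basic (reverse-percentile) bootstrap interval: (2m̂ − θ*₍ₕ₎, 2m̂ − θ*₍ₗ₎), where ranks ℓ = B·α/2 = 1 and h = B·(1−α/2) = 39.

(0.644, 1.403)

Percentile endpoints at ranks 1 and 39: θ*₍1₎ = 0.561, θ*₍39₎ = 1.320.
Basic interval reflects these around m̂:
  lower = 2 × 0.982 − 1.320 = 0.644
  upper = 2 × 0.982 − 0.561 = 1.403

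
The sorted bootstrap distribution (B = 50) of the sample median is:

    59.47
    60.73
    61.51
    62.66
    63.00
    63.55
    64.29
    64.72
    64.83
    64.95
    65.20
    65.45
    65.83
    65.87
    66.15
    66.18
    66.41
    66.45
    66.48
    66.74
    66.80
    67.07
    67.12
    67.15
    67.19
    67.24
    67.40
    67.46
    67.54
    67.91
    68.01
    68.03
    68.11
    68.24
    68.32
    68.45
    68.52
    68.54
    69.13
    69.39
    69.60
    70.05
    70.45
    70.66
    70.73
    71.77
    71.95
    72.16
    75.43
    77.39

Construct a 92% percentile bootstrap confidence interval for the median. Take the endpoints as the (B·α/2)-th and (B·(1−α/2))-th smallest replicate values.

α = 0.08; lower rank = 50 × 0.040 = 2; upper rank = 50 × 0.960 = 48.
The 2nd smallest replicate is 60.73; the 48th is 72.16.

(60.73, 72.16)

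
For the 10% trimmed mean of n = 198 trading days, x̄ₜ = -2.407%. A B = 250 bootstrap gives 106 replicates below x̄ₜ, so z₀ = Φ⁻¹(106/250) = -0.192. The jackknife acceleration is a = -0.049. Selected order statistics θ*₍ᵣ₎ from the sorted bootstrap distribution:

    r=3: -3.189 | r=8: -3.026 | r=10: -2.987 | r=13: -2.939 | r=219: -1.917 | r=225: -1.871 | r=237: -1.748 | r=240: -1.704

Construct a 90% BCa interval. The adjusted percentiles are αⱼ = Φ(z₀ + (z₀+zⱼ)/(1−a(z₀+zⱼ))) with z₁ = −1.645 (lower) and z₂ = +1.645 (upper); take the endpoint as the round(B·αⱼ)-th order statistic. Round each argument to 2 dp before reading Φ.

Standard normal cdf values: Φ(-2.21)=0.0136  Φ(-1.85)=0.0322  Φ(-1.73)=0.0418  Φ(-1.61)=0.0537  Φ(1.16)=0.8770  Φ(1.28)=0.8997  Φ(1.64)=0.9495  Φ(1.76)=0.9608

Lower: z₀ + z₁ = -0.192 + (-1.645) = -1.837; 1 − a(z₀+z₁) = 1 − (-0.049)(-1.837) = 0.9100; argument = -0.192 + (-1.837)/0.9100 = -2.2107 → -2.21.
α₁ = Φ(-2.21) = 0.0136; rank = round(250 × 0.0136) = 3; θ*₍3₎ = -3.189.
Upper: z₀ + z₂ = 1.453; 1 − a(z₀+z₂) = 1.0712; argument = 1.1644 → 1.16; α₂ = 0.8770; rank = 219; θ*₍219₎ = -1.917.

(-3.189, -1.917)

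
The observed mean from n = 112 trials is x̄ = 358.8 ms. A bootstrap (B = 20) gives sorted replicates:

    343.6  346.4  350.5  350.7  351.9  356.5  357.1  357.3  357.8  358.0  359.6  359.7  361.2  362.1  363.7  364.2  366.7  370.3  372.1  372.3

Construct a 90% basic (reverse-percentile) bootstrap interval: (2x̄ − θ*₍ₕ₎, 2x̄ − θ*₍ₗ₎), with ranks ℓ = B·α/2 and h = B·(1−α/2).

Percentile endpoints at ranks 1 and 19: θ*₍1₎ = 343.6, θ*₍19₎ = 372.1.
Basic interval reflects these around x̄:
  lower = 2 × 358.8 − 372.1 = 345.5
  upper = 2 × 358.8 − 343.6 = 374.0

(345.5, 374.0)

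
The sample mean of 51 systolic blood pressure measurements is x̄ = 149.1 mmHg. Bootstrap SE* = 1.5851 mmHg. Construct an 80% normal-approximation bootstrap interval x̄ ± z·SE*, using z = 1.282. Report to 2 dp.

Margin = 1.282 × 1.5851 = 2.032
Interval: 149.1 ± 2.032

(147.07, 151.13)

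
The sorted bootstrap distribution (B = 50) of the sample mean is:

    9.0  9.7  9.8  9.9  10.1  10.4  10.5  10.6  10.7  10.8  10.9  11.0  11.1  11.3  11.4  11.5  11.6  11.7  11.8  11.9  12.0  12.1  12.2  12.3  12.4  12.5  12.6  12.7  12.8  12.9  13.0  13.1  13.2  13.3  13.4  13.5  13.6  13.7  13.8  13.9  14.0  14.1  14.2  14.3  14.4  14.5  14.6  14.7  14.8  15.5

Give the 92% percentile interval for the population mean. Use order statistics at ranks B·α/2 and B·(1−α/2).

(9.7, 14.7)

α = 0.08; lower rank = 50 × 0.040 = 2; upper rank = 50 × 0.960 = 48.
The 2nd smallest replicate is 9.7; the 48th is 14.7.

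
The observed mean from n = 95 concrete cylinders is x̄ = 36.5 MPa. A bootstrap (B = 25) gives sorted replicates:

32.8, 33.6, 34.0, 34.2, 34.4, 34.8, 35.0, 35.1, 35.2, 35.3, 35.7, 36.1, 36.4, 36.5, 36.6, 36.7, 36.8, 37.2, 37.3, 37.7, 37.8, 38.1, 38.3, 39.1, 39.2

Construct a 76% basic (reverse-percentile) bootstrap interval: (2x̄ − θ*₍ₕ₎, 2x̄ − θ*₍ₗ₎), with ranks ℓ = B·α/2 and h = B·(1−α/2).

Percentile endpoints at ranks 3 and 22: θ*₍3₎ = 34.0, θ*₍22₎ = 38.1.
Basic interval reflects these around x̄:
  lower = 2 × 36.5 − 38.1 = 34.9
  upper = 2 × 36.5 − 34.0 = 39.0

(34.9, 39.0)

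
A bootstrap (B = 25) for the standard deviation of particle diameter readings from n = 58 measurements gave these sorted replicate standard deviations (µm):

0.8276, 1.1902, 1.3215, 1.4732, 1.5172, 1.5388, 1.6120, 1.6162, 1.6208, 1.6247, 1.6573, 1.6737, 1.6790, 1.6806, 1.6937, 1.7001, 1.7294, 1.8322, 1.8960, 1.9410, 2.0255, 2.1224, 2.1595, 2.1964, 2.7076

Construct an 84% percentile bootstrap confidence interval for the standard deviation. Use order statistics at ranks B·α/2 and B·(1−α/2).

(1.1902, 2.1595)

α = 0.16; lower rank = 25 × 0.080 = 2; upper rank = 25 × 0.920 = 23.
The 2nd smallest replicate is 1.1902; the 23rd is 2.1595.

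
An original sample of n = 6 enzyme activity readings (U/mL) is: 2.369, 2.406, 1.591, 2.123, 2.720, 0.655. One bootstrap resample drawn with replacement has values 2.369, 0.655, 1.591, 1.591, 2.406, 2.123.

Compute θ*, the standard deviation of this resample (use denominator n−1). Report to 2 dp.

Mean = 1.7892; sum of squared deviations = 2.1930
s² = 2.1930 / 5 = 0.4386
s = √0.4386 = 0.66

θ* = 0.66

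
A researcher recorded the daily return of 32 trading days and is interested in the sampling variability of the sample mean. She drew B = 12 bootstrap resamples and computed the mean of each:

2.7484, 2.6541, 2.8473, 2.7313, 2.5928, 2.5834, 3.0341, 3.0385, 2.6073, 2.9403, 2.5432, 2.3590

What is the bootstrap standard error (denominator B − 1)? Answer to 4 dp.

SE* = 0.2087

Bootstrap SE is the standard deviation of the 12 replicate means.
Mean of replicates: (2.7484 + 2.6541 + 2.8473 + 2.7313 + 2.5928 + 2.5834 + 3.0341 + 3.0385 + 2.6073 + 2.9403 + 2.5432 + 2.3590) / 12 = 32.67970 / 12 = 2.72331
Sum of squared deviations: (+0.02509)² + (−0.06921)² + (+0.12399)² + (+0.00799)² + (−0.13051)² + (−0.13991)² + (+0.31079)² + (+0.31519)² + (−0.11601)² + (+0.21699)² + (−0.18011)² + (−0.36431)² = 0.47910
Variance = 0.47910 / 11 = 0.04355
SE* = √0.04355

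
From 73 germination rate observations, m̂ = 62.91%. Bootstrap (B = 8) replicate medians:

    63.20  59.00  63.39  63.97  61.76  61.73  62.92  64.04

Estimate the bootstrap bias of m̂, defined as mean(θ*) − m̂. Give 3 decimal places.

bias = −0.409

mean(θ*) = (63.20 + 59.00 + 63.39 + 63.97 + 61.76 + 61.73 + 62.92 + 64.04) / 8 = 62.5012
bias = 62.5012 − 62.91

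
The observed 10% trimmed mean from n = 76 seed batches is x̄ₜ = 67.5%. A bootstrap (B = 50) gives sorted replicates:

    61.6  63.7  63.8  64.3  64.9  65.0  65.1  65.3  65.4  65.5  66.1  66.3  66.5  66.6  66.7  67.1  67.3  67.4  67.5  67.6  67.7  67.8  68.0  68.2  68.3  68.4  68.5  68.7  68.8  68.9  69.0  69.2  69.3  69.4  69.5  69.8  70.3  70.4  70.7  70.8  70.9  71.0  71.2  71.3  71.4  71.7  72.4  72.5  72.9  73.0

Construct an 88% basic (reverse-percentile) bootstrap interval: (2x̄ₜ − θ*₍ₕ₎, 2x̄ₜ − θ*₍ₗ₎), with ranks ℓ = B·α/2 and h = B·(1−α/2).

Percentile endpoints at ranks 3 and 47: θ*₍3₎ = 63.8, θ*₍47₎ = 72.4.
Basic interval reflects these around x̄ₜ:
  lower = 2 × 67.5 − 72.4 = 62.6
  upper = 2 × 67.5 − 63.8 = 71.2

(62.6, 71.2)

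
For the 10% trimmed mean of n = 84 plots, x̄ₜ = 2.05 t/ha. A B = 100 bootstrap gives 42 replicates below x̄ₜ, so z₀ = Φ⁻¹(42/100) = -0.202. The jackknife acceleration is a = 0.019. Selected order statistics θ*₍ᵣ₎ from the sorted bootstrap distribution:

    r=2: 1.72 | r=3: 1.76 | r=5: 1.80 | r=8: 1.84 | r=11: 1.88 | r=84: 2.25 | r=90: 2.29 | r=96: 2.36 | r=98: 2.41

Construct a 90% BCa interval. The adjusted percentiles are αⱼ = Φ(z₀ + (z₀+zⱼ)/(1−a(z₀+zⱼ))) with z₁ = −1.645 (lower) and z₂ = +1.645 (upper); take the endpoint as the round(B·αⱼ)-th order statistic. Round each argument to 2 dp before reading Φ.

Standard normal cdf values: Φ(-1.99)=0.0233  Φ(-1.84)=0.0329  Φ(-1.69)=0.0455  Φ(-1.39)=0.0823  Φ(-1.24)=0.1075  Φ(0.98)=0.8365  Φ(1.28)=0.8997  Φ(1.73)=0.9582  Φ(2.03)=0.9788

(1.72, 2.29)

Lower: z₀ + z₁ = -0.202 + (-1.645) = -1.847; 1 − a(z₀+z₁) = 1 − (0.019)(-1.847) = 1.0351; argument = -0.202 + (-1.847)/1.0351 = -1.9864 → -1.99.
α₁ = Φ(-1.99) = 0.0233; rank = round(100 × 0.0233) = 2; θ*₍2₎ = 1.72.
Upper: z₀ + z₂ = 1.443; 1 − a(z₀+z₂) = 0.9726; argument = 1.2817 → 1.28; α₂ = 0.8997; rank = 90; θ*₍90₎ = 2.29.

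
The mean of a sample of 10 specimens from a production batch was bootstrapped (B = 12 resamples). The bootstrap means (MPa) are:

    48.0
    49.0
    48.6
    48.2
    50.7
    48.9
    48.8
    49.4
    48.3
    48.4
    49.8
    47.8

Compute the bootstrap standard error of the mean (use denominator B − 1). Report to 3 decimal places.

Bootstrap SE is the standard deviation of the 12 replicate means.
Mean of replicates: (48.0 + 49.0 + 48.6 + 48.2 + 50.7 + 48.9 + 48.8 + 49.4 + 48.3 + 48.4 + 49.8 + 47.8) / 12 = 585.9000 / 12 = 48.8250
Sum of squared deviations: (−0.8250)² + (+0.1750)² + (−0.2250)² + (−0.6250)² + (+1.8750)² + (+0.0750)² + (−0.0250)² + (+0.5750)² + (−0.5250)² + (−0.4250)² + (+0.9750)² + (−1.0250)² = 7.4625
Variance = 7.4625 / 11 = 0.6784
SE* = √0.6784

SE* = 0.824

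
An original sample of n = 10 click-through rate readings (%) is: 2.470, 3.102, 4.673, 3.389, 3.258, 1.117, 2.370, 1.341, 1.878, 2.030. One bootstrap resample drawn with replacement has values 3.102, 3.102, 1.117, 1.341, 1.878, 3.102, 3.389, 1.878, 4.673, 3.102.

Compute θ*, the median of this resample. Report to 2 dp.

θ* = 3.10

Sorted: 1.117, 1.341, 1.878, 1.878, 3.102, 3.102, 3.102, 3.102, 3.389, 4.673
Median = average of the two middle values = 3.10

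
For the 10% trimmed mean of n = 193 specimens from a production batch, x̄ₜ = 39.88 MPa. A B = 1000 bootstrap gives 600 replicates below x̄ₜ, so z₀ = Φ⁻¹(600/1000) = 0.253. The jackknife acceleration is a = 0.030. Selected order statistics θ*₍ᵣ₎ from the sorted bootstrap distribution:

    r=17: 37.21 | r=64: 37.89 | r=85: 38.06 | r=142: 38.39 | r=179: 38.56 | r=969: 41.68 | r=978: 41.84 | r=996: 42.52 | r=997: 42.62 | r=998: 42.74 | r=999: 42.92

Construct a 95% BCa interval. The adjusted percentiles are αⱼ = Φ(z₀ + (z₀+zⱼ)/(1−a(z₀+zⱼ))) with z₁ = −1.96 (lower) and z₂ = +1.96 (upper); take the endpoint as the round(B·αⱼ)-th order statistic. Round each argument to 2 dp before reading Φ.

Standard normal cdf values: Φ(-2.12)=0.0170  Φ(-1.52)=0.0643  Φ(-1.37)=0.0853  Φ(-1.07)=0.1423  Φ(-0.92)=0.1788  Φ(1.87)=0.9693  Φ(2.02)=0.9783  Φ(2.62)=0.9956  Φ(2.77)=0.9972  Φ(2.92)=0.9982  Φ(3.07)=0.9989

Lower: z₀ + z₁ = 0.253 + (-1.960) = -1.707; 1 − a(z₀+z₁) = 1 − (0.030)(-1.707) = 1.0512; argument = 0.253 + (-1.707)/1.0512 = -1.3708 → -1.37.
α₁ = Φ(-1.37) = 0.0853; rank = round(1000 × 0.0853) = 85; θ*₍85₎ = 38.06.
Upper: z₀ + z₂ = 2.213; 1 − a(z₀+z₂) = 0.9336; argument = 2.6234 → 2.62; α₂ = 0.9956; rank = 996; θ*₍996₎ = 42.52.

(38.06, 42.52)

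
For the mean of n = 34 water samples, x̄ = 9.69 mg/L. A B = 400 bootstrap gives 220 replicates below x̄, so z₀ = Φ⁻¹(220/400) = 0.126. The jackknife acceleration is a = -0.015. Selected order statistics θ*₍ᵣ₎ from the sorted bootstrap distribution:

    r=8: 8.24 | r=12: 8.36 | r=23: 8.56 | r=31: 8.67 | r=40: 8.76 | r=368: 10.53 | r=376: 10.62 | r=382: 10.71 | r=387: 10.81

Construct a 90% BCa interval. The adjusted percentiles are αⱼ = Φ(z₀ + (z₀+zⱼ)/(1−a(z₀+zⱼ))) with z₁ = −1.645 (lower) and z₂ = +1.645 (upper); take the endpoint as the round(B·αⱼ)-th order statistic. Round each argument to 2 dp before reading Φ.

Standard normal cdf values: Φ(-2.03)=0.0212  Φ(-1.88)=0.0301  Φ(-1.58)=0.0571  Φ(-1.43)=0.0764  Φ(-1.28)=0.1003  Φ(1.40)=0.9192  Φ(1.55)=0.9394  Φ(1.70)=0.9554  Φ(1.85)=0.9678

(8.67, 10.81)

Lower: z₀ + z₁ = 0.126 + (-1.645) = -1.519; 1 − a(z₀+z₁) = 1 − (-0.015)(-1.519) = 0.9772; argument = 0.126 + (-1.519)/0.9772 = -1.4284 → -1.43.
α₁ = Φ(-1.43) = 0.0764; rank = round(400 × 0.0764) = 31; θ*₍31₎ = 8.67.
Upper: z₀ + z₂ = 1.771; 1 − a(z₀+z₂) = 1.0266; argument = 1.8512 → 1.85; α₂ = 0.9678; rank = 387; θ*₍387₎ = 10.81.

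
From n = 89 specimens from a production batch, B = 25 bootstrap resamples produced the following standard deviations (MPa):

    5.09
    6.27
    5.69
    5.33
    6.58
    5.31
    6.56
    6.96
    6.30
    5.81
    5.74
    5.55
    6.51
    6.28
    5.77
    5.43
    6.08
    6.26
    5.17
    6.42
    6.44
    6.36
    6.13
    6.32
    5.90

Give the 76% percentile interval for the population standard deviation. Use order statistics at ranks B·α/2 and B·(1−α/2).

Sorted replicates: 5.09, 5.17, 5.31, 5.33, 5.43, 5.55, 5.69, 5.74, 5.77, 5.81, 5.90, 6.08, 6.13, 6.26, 6.27, 6.28, 6.30, 6.32, 6.36, 6.42, 6.44, 6.51, 6.56, 6.58, 6.96
α = 0.24; lower rank = 25 × 0.120 = 3; upper rank = 25 × 0.880 = 22.
The 3rd smallest replicate is 5.31; the 22nd is 6.51.

(5.31, 6.51)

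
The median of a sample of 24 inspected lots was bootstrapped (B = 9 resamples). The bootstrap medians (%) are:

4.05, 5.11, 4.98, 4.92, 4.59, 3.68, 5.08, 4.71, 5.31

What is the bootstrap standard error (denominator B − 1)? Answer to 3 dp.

SE* = 0.534

Bootstrap SE is the standard deviation of the 9 replicate medians.
Mean of replicates: (4.05 + 5.11 + 4.98 + 4.92 + 4.59 + 3.68 + 5.08 + 4.71 + 5.31) / 9 = 42.4300 / 9 = 4.7144
Sum of squared deviations: (−0.6644)² + (+0.3956)² + (+0.2656)² + (+0.2056)² + (−0.1244)² + (−1.0344)² + (+0.3656)² + (−0.0044)² + (+0.5956)² = 2.2846
Variance = 2.2846 / 8 = 0.2856
SE* = √0.2856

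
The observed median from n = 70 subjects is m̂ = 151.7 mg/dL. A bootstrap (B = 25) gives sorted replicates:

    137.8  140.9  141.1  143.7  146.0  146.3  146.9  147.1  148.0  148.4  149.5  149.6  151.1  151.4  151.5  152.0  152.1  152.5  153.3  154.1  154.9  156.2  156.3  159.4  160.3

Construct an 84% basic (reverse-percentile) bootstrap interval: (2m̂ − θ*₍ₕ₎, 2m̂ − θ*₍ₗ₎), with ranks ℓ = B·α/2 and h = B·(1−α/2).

Percentile endpoints at ranks 2 and 23: θ*₍2₎ = 140.9, θ*₍23₎ = 156.3.
Basic interval reflects these around m̂:
  lower = 2 × 151.7 − 156.3 = 147.1
  upper = 2 × 151.7 − 140.9 = 162.5

(147.1, 162.5)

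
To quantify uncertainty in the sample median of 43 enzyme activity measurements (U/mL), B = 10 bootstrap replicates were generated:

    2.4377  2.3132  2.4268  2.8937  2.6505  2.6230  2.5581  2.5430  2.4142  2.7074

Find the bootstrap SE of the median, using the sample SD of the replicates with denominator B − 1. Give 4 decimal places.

SE* = 0.1701

Bootstrap SE is the standard deviation of the 10 replicate medians.
Mean of replicates: (2.4377 + 2.3132 + 2.4268 + 2.8937 + 2.6505 + 2.6230 + 2.5581 + 2.5430 + 2.4142 + 2.7074) / 10 = 25.56760 / 10 = 2.55676
Sum of squared deviations: (−0.11906)² + (−0.24356)² + (−0.12996)² + (+0.33694)² + (+0.09374)² + (+0.06624)² + (+0.00134)² + (−0.01376)² + (−0.14256)² + (+0.15064)² = 0.26030
Variance = 0.26030 / 9 = 0.02892
SE* = √0.02892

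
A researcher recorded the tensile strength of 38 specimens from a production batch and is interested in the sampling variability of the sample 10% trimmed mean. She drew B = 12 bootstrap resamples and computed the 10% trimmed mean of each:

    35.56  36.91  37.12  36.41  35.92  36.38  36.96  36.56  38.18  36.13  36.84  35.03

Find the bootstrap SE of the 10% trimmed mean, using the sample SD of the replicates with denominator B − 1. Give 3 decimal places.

Bootstrap SE is the standard deviation of the 12 replicate 10% trimmed means.
Mean of replicates: (35.56 + 36.91 + 37.12 + 36.41 + 35.92 + 36.38 + 36.96 + 36.56 + 38.18 + 36.13 + 36.84 + 35.03) / 12 = 438.0000 / 12 = 36.5000
Sum of squared deviations: (−0.9400)² + (+0.4100)² + (+0.6200)² + (−0.0900)² + (−0.5800)² + (−0.1200)² + (+0.4600)² + (+0.0600)² + (+1.6800)² + (−0.3700)² + (+0.3400)² + (−1.4700)² = 7.2460
Variance = 7.2460 / 11 = 0.6587
SE* = √0.6587

SE* = 0.812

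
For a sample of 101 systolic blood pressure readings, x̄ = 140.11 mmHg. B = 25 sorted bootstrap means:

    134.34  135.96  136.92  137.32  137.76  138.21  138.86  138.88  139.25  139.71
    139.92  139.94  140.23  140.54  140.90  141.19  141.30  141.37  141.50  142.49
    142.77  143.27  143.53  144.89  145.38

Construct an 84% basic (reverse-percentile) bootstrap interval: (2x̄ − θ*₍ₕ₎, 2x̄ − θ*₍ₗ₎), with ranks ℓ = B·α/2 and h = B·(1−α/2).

Percentile endpoints at ranks 2 and 23: θ*₍2₎ = 135.96, θ*₍23₎ = 143.53.
Basic interval reflects these around x̄:
  lower = 2 × 140.11 − 143.53 = 136.69
  upper = 2 × 140.11 − 135.96 = 144.26

(136.69, 144.26)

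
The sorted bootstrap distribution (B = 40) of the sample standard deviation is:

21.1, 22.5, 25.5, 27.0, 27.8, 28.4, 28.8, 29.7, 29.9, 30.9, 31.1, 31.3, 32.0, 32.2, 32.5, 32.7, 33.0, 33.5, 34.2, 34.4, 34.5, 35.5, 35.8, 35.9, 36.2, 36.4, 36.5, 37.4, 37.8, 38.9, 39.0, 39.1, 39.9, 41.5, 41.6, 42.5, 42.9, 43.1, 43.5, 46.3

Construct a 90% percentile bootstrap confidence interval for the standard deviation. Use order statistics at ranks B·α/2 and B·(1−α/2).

(22.5, 43.1)

α = 0.10; lower rank = 40 × 0.050 = 2; upper rank = 40 × 0.950 = 38.
The 2nd smallest replicate is 22.5; the 38th is 43.1.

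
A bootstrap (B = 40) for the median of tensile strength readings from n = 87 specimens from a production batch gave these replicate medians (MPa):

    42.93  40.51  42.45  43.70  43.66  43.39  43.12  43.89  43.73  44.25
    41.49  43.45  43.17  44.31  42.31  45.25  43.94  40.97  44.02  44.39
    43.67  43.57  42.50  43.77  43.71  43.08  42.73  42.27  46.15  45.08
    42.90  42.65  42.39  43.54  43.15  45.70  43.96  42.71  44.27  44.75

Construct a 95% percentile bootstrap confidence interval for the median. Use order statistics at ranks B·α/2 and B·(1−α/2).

Sorted replicates: 40.51, 40.97, 41.49, 42.27, 42.31, 42.39, 42.45, 42.50, 42.65, 42.71, 42.73, 42.90, 42.93, 43.08, 43.12, 43.15, 43.17, 43.39, 43.45, 43.54, 43.57, 43.66, 43.67, 43.70, 43.71, 43.73, 43.77, 43.89, 43.94, 43.96, 44.02, 44.25, 44.27, 44.31, 44.39, 44.75, 45.08, 45.25, 45.70, 46.15
α = 0.05; lower rank = 40 × 0.025 = 1; upper rank = 40 × 0.975 = 39.
The 1st smallest replicate is 40.51; the 39th is 45.70.

(40.51, 45.70)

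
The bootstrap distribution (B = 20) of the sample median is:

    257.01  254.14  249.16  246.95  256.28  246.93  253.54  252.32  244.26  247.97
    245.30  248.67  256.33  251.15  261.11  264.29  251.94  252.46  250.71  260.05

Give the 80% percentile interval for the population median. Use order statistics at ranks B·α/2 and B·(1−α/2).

(245.30, 260.05)

Sorted replicates: 244.26, 245.30, 246.93, 246.95, 247.97, 248.67, 249.16, 250.71, 251.15, 251.94, 252.32, 252.46, 253.54, 254.14, 256.28, 256.33, 257.01, 260.05, 261.11, 264.29
α = 0.20; lower rank = 20 × 0.100 = 2; upper rank = 20 × 0.900 = 18.
The 2nd smallest replicate is 245.30; the 18th is 260.05.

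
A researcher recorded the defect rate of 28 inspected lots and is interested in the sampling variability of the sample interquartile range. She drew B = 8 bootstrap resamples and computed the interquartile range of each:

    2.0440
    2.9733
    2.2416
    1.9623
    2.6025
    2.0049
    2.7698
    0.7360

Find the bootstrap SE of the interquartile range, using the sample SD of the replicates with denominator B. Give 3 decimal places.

Bootstrap SE is the standard deviation of the 8 replicate interquartile ranges.
Mean of replicates: (2.0440 + 2.9733 + 2.2416 + 1.9623 + 2.6025 + 2.0049 + 2.7698 + 0.7360) / 8 = 17.33440 / 8 = 2.16680
Sum of squared deviations: (−0.12280)² + (+0.80650)² + (+0.07480)² + (−0.20450)² + (+0.43570)² + (−0.16190)² + (+0.60300)² + (−1.43080)² = 3.33978
Variance = 3.33978 / 8 = 0.41747
SE* = √0.41747

SE* = 0.646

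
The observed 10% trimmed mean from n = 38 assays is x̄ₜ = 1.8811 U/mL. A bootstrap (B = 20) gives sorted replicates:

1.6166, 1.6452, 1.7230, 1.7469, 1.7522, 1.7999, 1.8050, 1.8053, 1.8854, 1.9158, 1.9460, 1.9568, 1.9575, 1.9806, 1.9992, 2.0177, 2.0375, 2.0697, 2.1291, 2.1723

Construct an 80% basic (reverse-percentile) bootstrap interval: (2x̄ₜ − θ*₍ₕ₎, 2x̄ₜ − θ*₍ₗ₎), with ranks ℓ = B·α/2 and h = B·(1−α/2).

(1.6925, 2.1170)

Percentile endpoints at ranks 2 and 18: θ*₍2₎ = 1.6452, θ*₍18₎ = 2.0697.
Basic interval reflects these around x̄ₜ:
  lower = 2 × 1.8811 − 2.0697 = 1.6925
  upper = 2 × 1.8811 − 1.6452 = 2.1170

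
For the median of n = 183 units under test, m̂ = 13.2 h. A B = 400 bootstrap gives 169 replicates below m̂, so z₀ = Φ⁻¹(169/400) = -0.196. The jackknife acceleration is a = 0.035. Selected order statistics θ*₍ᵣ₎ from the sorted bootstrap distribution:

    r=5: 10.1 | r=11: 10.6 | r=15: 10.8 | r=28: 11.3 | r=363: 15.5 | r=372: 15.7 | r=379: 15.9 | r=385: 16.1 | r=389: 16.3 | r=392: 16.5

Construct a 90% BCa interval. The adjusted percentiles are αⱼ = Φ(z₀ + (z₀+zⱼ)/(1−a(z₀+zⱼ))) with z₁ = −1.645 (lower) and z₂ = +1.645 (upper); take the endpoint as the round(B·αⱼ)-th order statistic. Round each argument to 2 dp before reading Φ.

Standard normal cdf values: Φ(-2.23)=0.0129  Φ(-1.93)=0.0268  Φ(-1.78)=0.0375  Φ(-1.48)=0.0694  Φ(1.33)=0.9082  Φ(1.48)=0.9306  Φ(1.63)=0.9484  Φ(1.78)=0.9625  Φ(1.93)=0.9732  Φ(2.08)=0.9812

(10.6, 15.5)

Lower: z₀ + z₁ = -0.196 + (-1.645) = -1.841; 1 − a(z₀+z₁) = 1 − (0.035)(-1.841) = 1.0644; argument = -0.196 + (-1.841)/1.0644 = -1.9256 → -1.93.
α₁ = Φ(-1.93) = 0.0268; rank = round(400 × 0.0268) = 11; θ*₍11₎ = 10.6.
Upper: z₀ + z₂ = 1.449; 1 − a(z₀+z₂) = 0.9493; argument = 1.3304 → 1.33; α₂ = 0.9082; rank = 363; θ*₍363₎ = 15.5.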